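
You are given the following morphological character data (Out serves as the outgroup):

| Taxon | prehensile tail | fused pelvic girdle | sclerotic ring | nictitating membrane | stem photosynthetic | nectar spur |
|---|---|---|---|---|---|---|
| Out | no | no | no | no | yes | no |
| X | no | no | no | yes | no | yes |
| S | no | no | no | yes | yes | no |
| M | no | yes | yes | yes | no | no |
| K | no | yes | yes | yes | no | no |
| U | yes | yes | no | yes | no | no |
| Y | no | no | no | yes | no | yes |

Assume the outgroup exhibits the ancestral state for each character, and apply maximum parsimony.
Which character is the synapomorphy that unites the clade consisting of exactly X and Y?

nectar spur

Character polarity is set by the outgroup: the derived state is whichever differs from the outgroup's state, so for stem photosynthetic the derived state is 'no', and for the remaining characters it is 'yes'.
prehensile tail (derived state 'yes') is unique to U (autapomorphy; uninformative for grouping).
fused pelvic girdle: derived state 'yes' in K, M, and U only — synapomorphy for {K, M, U}.
sclerotic ring (derived state 'yes') is shared by K and M — a synapomorphy uniting that clade.
nictitating membrane (derived state 'yes') is shared by all ingroup taxa — unites the whole ingroup.
Only K, M, U, X, and Y show the derived state 'no' for stem photosynthetic, supporting them as a clade.
nectar spur: derived state 'yes' in X and Y only — synapomorphy for {X, Y}.
Most parsimonious ingroup topology: (((X,Y),((M,K),U)),S).
The clade {X, Y} is supported by nectar spur: its derived state 'yes' occurs in exactly those taxa and in no other taxon (including the outgroup).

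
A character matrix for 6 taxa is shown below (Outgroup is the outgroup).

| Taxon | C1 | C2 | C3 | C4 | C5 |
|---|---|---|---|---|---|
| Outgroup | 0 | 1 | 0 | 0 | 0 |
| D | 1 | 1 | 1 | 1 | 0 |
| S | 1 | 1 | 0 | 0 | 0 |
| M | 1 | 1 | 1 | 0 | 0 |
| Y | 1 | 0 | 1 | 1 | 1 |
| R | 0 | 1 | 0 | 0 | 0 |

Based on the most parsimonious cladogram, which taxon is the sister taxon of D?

Y

Character polarity is set by the outgroup: the derived state is whichever differs from the outgroup's state, so for C2 the derived state is '0', and for the remaining characters it is '1'.
Only D, M, S, and Y show the derived state '1' for C1, supporting them as a clade.
C2: derived state '0' in Y only — an autapomorphy, so it tells us nothing about relationships among taxa.
Only D, M, and Y show the derived state '1' for C3, supporting them as a clade.
C4: derived state '1' in D and Y only — synapomorphy for {D, Y}.
C5: derived state '1' in Y only — an autapomorphy, so it tells us nothing about relationships among taxa.
Most parsimonious ingroup topology: ((((D,Y),M),S),R).
D and Y form a cherry on this tree, so they are sister taxa.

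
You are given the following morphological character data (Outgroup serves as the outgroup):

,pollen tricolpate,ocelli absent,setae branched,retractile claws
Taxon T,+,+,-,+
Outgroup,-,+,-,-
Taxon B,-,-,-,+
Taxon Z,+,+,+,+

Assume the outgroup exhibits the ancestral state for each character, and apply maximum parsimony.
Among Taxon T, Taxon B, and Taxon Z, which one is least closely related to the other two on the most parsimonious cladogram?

Character polarity is set by the outgroup: the derived state is whichever differs from the outgroup's state, so for ocelli absent the derived state is '-', and for the remaining characters it is '+'.
Only Taxon T and Taxon Z show the derived state '+' for pollen tricolpate, supporting them as a clade.
ocelli absent: derived state '-' in Taxon B only — an autapomorphy, so it tells us nothing about relationships among taxa.
setae branched (derived state '+') is unique to Taxon Z (autapomorphy; uninformative for grouping).
retractile claws (derived state '+') is shared by all ingroup taxa — unites the whole ingroup.
Most parsimonious ingroup topology: ((Taxon T,Taxon Z),Taxon B).
Taxon T and Taxon Z share a more recent common ancestor with each other than either does with Taxon B, so Taxon B is the least closely related of the three.

Taxon B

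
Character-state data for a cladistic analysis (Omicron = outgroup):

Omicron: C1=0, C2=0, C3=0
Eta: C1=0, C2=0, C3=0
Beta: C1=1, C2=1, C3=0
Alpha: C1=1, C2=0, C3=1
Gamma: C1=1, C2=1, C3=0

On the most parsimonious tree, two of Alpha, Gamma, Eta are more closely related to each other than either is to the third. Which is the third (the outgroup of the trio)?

The outgroup has state '0' for every character, so '1' is the derived state throughout.
C1 (derived state '1') is shared by Alpha, Beta, and Gamma — a synapomorphy uniting that clade.
C2: derived state '1' in Beta and Gamma only — synapomorphy for {Beta, Gamma}.
C3 (derived state '1') is unique to Alpha (autapomorphy; uninformative for grouping).
Most parsimonious ingroup topology: (Eta,((Beta,Gamma),Alpha)).
Alpha and Gamma share a more recent common ancestor with each other than either does with Eta, so Eta is the least closely related of the three.

Eta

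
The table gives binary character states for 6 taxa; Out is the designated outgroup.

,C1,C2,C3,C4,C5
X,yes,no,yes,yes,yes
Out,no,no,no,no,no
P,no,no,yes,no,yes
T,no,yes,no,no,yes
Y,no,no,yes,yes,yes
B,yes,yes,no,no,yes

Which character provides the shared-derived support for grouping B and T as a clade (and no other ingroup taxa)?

The outgroup has state 'no' for every character, so 'yes' is the derived state throughout.
C1 groups B and X, which is incompatible with the clades supported by the remaining characters; treating it as convergent (homoplasy) costs fewer steps than any alternative tree.
C2 (derived state 'yes') is shared by B and T — a synapomorphy uniting that clade.
C3: derived state 'yes' in P, X, and Y only — synapomorphy for {P, X, Y}.
Only X and Y show the derived state 'yes' for C4, supporting them as a clade.
All ingroup taxa share the derived state 'yes' for C5; it defines the ingroup but does not resolve relationships within it.
Most parsimonious ingroup topology: (((X,Y),P),(T,B)).
The clade {B, T} is supported by C2: its derived state 'yes' occurs in exactly those taxa and in no other taxon (including the outgroup).

C2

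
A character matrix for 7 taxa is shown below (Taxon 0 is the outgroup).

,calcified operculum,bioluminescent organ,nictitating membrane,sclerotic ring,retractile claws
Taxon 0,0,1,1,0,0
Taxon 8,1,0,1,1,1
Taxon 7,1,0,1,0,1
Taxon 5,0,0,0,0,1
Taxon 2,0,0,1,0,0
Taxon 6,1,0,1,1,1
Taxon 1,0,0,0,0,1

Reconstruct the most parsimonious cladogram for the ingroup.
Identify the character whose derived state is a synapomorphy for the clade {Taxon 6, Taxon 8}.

Character polarity is set by the outgroup: the derived state is whichever differs from the outgroup's state, so for bioluminescent organ, nictitating membrane the derived state is '0', and for the remaining characters it is '1'.
calcified operculum (derived state '1') is shared by Taxon 6, Taxon 7, and Taxon 8 — a synapomorphy uniting that clade.
bioluminescent organ (derived state '0') is shared by all ingroup taxa — unites the whole ingroup.
Only Taxon 1 and Taxon 5 show the derived state '0' for nictitating membrane, supporting them as a clade.
Only Taxon 6 and Taxon 8 show the derived state '1' for sclerotic ring, supporting them as a clade.
Only Taxon 1, Taxon 5, Taxon 6, Taxon 7, and Taxon 8 show the derived state '1' for retractile claws, supporting them as a clade.
Most parsimonious ingroup topology: ((((Taxon 8,Taxon 6),Taxon 7),(Taxon 5,Taxon 1)),Taxon 2).
The clade {Taxon 6, Taxon 8} is supported by sclerotic ring: its derived state '1' occurs in exactly those taxa and in no other taxon (including the outgroup).

sclerotic ring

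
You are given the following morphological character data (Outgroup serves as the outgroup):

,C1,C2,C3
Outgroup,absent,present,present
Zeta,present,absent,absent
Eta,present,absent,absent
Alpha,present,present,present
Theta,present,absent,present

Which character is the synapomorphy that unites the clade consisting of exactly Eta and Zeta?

C3

Character polarity is set by the outgroup: the derived state is whichever differs from the outgroup's state, so for C2, C3 the derived state is 'absent', and for the remaining characters it is 'present'.
C1 (derived state 'present') is shared by all ingroup taxa — unites the whole ingroup.
C2: derived state 'absent' in Eta, Theta, and Zeta only — synapomorphy for {Eta, Theta, Zeta}.
C3 (derived state 'absent') is shared by Eta and Zeta — a synapomorphy uniting that clade.
Most parsimonious ingroup topology: (((Zeta,Eta),Theta),Alpha).
The clade {Eta, Zeta} is supported by C3: its derived state 'absent' occurs in exactly those taxa and in no other taxon (including the outgroup).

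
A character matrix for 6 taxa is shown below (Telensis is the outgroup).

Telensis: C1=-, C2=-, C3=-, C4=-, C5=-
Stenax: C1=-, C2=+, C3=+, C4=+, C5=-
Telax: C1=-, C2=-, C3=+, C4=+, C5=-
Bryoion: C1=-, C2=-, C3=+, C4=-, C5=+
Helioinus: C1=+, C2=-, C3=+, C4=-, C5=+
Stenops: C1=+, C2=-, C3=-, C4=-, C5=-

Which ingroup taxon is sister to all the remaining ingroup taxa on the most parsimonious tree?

Stenops

The outgroup has state '-' for every character, so '+' is the derived state throughout.
C1 groups Helioinus and Stenops, which is incompatible with the clades supported by the remaining characters; treating it as convergent (homoplasy) costs fewer steps than any alternative tree.
C2 (derived state '+') is unique to Stenax (autapomorphy; uninformative for grouping).
C3 (derived state '+') is shared by Bryoion, Helioinus, Stenax, and Telax — a synapomorphy uniting that clade.
Only Stenax and Telax show the derived state '+' for C4, supporting them as a clade.
C5 (derived state '+') is shared by Bryoion and Helioinus — a synapomorphy uniting that clade.
Most parsimonious ingroup topology: (((Stenax,Telax),(Bryoion,Helioinus)),Stenops).
Stenops is sister to the clade containing all other ingroup taxa, so it is the earliest-diverging (most basal) ingroup lineage.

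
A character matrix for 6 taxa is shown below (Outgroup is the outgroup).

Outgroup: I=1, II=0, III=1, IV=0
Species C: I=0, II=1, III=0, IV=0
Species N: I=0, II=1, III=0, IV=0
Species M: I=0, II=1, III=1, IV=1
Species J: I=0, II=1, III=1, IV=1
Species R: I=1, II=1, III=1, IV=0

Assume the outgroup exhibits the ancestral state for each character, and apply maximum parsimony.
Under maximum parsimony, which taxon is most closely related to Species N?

Species C

Character polarity is set by the outgroup: the derived state is whichever differs from the outgroup's state, so for I, III the derived state is '0', and for the remaining characters it is '1'.
I (derived state '0') is shared by Species C, Species J, Species M, and Species N — a synapomorphy uniting that clade.
II (derived state '1') is shared by all ingroup taxa — unites the whole ingroup.
Only Species C and Species N show the derived state '0' for III, supporting them as a clade.
Only Species J and Species M show the derived state '1' for IV, supporting them as a clade.
Most parsimonious ingroup topology: (((Species C,Species N),(Species M,Species J)),Species R).
Species N and Species C form a cherry on this tree, so they are sister taxa.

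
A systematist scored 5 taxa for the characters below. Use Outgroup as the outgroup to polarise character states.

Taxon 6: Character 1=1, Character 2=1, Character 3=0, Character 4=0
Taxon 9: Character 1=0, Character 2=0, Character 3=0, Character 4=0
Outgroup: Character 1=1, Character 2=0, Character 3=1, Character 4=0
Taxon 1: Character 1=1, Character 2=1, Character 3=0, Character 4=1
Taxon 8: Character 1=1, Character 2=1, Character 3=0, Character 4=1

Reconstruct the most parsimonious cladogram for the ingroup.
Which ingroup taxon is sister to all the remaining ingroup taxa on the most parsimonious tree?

Taxon 9

Character polarity is set by the outgroup: the derived state is whichever differs from the outgroup's state, so for Character 1, Character 3 the derived state is '0', and for the remaining characters it is '1'.
Character 1: derived state '0' in Taxon 9 only — an autapomorphy, so it tells us nothing about relationships among taxa.
Character 2 (derived state '1') is shared by Taxon 1, Taxon 6, and Taxon 8 — a synapomorphy uniting that clade.
Character 3 (derived state '0') is shared by all ingroup taxa — unites the whole ingroup.
Character 4: derived state '1' in Taxon 1 and Taxon 8 only — synapomorphy for {Taxon 1, Taxon 8}.
Most parsimonious ingroup topology: (((Taxon 8,Taxon 1),Taxon 6),Taxon 9).
Taxon 9 is sister to the clade containing all other ingroup taxa, so it is the earliest-diverging (most basal) ingroup lineage.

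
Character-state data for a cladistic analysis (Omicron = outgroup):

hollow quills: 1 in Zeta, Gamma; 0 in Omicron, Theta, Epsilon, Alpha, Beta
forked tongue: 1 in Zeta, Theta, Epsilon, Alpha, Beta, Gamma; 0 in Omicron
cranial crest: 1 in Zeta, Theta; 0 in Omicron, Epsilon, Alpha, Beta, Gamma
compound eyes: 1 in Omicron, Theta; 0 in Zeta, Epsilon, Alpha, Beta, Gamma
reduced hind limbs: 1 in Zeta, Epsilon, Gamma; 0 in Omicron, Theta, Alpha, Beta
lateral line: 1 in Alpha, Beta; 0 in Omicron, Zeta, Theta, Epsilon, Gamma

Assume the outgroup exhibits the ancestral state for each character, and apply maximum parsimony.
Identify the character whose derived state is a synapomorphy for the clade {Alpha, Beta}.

lateral line

Character polarity is set by the outgroup: the derived state is whichever differs from the outgroup's state, so for compound eyes the derived state is '0', and for the remaining characters it is '1'.
hollow quills: derived state '1' in Gamma and Zeta only — synapomorphy for {Gamma, Zeta}.
All ingroup taxa share the derived state '1' for forked tongue; it defines the ingroup but does not resolve relationships within it.
cranial crest groups Theta and Zeta, which is incompatible with the clades supported by the remaining characters; treating it as convergent (homoplasy) costs fewer steps than any alternative tree.
Only Alpha, Beta, Epsilon, Gamma, and Zeta show the derived state '0' for compound eyes, supporting them as a clade.
reduced hind limbs: derived state '1' in Epsilon, Gamma, and Zeta only — synapomorphy for {Epsilon, Gamma, Zeta}.
lateral line (derived state '1') is shared by Alpha and Beta — a synapomorphy uniting that clade.
Most parsimonious ingroup topology: ((((Zeta,Gamma),Epsilon),(Alpha,Beta)),Theta).
The clade {Alpha, Beta} is supported by lateral line: its derived state '1' occurs in exactly those taxa and in no other taxon (including the outgroup).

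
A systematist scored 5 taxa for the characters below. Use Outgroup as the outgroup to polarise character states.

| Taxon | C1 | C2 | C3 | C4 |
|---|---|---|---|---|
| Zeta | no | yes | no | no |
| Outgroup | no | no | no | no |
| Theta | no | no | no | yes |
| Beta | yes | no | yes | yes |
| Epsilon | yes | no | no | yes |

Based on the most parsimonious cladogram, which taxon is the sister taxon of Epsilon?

Beta

The outgroup has state 'no' for every character, so 'yes' is the derived state throughout.
C1: derived state 'yes' in Beta and Epsilon only — synapomorphy for {Beta, Epsilon}.
C2 (derived state 'yes') is unique to Zeta (autapomorphy; uninformative for grouping).
C3 (derived state 'yes') is unique to Beta (autapomorphy; uninformative for grouping).
C4 (derived state 'yes') is shared by Beta, Epsilon, and Theta — a synapomorphy uniting that clade.
Most parsimonious ingroup topology: (((Epsilon,Beta),Theta),Zeta).
Epsilon and Beta form a cherry on this tree, so they are sister taxa.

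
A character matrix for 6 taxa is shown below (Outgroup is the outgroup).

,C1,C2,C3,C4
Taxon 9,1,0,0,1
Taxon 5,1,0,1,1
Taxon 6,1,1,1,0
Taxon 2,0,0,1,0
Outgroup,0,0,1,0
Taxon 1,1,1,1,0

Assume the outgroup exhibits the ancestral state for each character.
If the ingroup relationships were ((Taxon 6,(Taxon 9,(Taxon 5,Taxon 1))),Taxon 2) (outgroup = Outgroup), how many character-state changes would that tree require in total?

Map each character onto ((Taxon 6,(Taxon 9,(Taxon 5,Taxon 1))),Taxon 2) (rooted by Outgroup) and count the minimum state changes it requires (Fitch parsimony):
C1: 1; C2: 2; C3: 1; C4: 2.
Total tree length = 6.

6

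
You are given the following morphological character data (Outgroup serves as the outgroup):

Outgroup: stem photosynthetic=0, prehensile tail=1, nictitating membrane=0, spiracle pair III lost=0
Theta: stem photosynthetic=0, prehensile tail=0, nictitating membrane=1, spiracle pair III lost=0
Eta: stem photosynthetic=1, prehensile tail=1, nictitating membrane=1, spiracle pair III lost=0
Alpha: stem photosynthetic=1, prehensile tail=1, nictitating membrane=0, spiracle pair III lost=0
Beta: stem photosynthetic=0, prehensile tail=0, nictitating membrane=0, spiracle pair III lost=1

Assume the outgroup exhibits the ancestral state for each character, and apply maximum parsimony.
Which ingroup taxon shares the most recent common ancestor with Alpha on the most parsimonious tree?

Eta

Character polarity is set by the outgroup: the derived state is whichever differs from the outgroup's state, so for prehensile tail the derived state is '0', and for the remaining characters it is '1'.
stem photosynthetic: derived state '1' in Alpha and Eta only — synapomorphy for {Alpha, Eta}.
prehensile tail: derived state '0' in Beta and Theta only — synapomorphy for {Beta, Theta}.
nictitating membrane (state '1') occurs in Eta and Theta but conflicts with the nesting implied by the other characters — most parsimoniously interpreted as homoplasy.
spiracle pair III lost: derived state '1' in Beta only — an autapomorphy, so it tells us nothing about relationships among taxa.
Most parsimonious ingroup topology: ((Alpha,Eta),(Beta,Theta)).
Alpha and Eta form a cherry on this tree, so they are sister taxa.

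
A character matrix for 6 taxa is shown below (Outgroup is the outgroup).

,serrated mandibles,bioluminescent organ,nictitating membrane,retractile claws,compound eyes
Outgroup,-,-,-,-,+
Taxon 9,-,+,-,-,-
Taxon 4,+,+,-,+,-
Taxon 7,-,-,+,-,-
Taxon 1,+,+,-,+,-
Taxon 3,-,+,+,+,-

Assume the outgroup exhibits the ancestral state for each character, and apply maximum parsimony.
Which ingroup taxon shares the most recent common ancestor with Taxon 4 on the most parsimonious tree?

Character polarity is set by the outgroup: the derived state is whichever differs from the outgroup's state, so for compound eyes the derived state is '-', and for the remaining characters it is '+'.
serrated mandibles (derived state '+') is shared by Taxon 1 and Taxon 4 — a synapomorphy uniting that clade.
bioluminescent organ: derived state '+' in Taxon 1, Taxon 3, Taxon 4, and Taxon 9 only — synapomorphy for {Taxon 1, Taxon 3, Taxon 4, Taxon 9}.
nictitating membrane (state '+') occurs in Taxon 3 and Taxon 7 but conflicts with the nesting implied by the other characters — most parsimoniously interpreted as homoplasy.
Only Taxon 1, Taxon 3, and Taxon 4 show the derived state '+' for retractile claws, supporting them as a clade.
compound eyes (derived state '-') is shared by all ingroup taxa — unites the whole ingroup.
Most parsimonious ingroup topology: ((Taxon 9,((Taxon 4,Taxon 1),Taxon 3)),Taxon 7).
Taxon 4 and Taxon 1 form a cherry on this tree, so they are sister taxa.

Taxon 1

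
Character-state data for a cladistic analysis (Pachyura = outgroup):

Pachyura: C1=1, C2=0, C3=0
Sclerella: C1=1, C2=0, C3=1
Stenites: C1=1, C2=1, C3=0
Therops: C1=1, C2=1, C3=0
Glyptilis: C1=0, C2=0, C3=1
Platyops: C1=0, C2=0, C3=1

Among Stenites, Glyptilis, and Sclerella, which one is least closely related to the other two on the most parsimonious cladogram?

Stenites

Character polarity is set by the outgroup: the derived state is whichever differs from the outgroup's state, so for C1 the derived state is '0', and for the remaining characters it is '1'.
Only Glyptilis and Platyops show the derived state '0' for C1, supporting them as a clade.
Only Stenites and Therops show the derived state '1' for C2, supporting them as a clade.
Only Glyptilis, Platyops, and Sclerella show the derived state '1' for C3, supporting them as a clade.
Most parsimonious ingroup topology: ((Sclerella,(Glyptilis,Platyops)),(Stenites,Therops)).
Glyptilis and Sclerella share a more recent common ancestor with each other than either does with Stenites, so Stenites is the least closely related of the three.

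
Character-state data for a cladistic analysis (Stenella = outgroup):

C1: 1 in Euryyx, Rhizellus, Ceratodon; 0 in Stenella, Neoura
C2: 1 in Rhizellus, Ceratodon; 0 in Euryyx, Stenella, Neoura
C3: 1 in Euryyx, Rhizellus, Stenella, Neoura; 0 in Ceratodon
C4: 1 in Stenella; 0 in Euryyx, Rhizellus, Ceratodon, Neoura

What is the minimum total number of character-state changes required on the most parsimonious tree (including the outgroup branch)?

4

Character polarity is set by the outgroup: the derived state is whichever differs from the outgroup's state, so for C3, C4 the derived state is '0', and for the remaining characters it is '1'.
C1: derived state '1' in Ceratodon, Euryyx, and Rhizellus only — synapomorphy for {Ceratodon, Euryyx, Rhizellus}.
C2: derived state '1' in Ceratodon and Rhizellus only — synapomorphy for {Ceratodon, Rhizellus}.
C3: derived state '0' in Ceratodon only — an autapomorphy, so it tells us nothing about relationships among taxa.
All ingroup taxa share the derived state '0' for C4; it defines the ingroup but does not resolve relationships within it.
Most parsimonious ingroup topology: (((Rhizellus,Ceratodon),Euryyx),Neoura).
Changes per character on this tree: C1: 1; C2: 1; C3: 1; C4: 1.
Total = 4.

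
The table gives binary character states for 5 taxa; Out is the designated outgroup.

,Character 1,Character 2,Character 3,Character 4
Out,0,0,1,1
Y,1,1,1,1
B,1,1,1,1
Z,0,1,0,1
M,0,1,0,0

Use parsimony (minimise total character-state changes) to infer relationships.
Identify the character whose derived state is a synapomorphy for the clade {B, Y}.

Character 1

Character polarity is set by the outgroup: the derived state is whichever differs from the outgroup's state, so for Character 3, Character 4 the derived state is '0', and for the remaining characters it is '1'.
Only B and Y show the derived state '1' for Character 1, supporting them as a clade.
All ingroup taxa share the derived state '1' for Character 2; it defines the ingroup but does not resolve relationships within it.
Character 3 (derived state '0') is shared by M and Z — a synapomorphy uniting that clade.
Character 4 (derived state '0') is unique to M (autapomorphy; uninformative for grouping).
Most parsimonious ingroup topology: ((Y,B),(Z,M)).
The clade {B, Y} is supported by Character 1: its derived state '1' occurs in exactly those taxa and in no other taxon (including the outgroup).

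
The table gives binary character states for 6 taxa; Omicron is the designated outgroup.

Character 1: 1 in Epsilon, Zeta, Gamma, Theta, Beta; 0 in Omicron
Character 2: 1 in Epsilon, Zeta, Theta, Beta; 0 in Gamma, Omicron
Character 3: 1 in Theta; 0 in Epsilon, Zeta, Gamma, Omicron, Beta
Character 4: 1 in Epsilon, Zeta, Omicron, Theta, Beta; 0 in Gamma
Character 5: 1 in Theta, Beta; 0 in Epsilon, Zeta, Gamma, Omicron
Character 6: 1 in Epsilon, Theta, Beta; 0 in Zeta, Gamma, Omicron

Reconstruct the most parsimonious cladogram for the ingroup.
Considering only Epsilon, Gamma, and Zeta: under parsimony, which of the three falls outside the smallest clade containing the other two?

Gamma

Character polarity is set by the outgroup: the derived state is whichever differs from the outgroup's state, so for Character 4 the derived state is '0', and for the remaining characters it is '1'.
All ingroup taxa share the derived state '1' for Character 1; it defines the ingroup but does not resolve relationships within it.
Only Beta, Epsilon, Theta, and Zeta show the derived state '1' for Character 2, supporting them as a clade.
Character 3: derived state '1' in Theta only — an autapomorphy, so it tells us nothing about relationships among taxa.
Character 4: derived state '0' in Gamma only — an autapomorphy, so it tells us nothing about relationships among taxa.
Only Beta and Theta show the derived state '1' for Character 5, supporting them as a clade.
Character 6: derived state '1' in Beta, Epsilon, and Theta only — synapomorphy for {Beta, Epsilon, Theta}.
Most parsimonious ingroup topology: ((Zeta,((Theta,Beta),Epsilon)),Gamma).
Zeta and Epsilon share a more recent common ancestor with each other than either does with Gamma, so Gamma is the least closely related of the three.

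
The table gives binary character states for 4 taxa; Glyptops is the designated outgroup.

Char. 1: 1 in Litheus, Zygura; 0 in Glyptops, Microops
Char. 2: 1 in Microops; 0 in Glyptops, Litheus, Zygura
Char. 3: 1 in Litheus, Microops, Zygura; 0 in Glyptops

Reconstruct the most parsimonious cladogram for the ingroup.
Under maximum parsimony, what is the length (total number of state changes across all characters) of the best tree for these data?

3

The outgroup has state '0' for every character, so '1' is the derived state throughout.
Only Litheus and Zygura show the derived state '1' for Char. 1, supporting them as a clade.
Char. 2 (derived state '1') is unique to Microops (autapomorphy; uninformative for grouping).
Char. 3 (derived state '1') is shared by all ingroup taxa — unites the whole ingroup.
Most parsimonious ingroup topology: ((Litheus,Zygura),Microops).
Changes per character on this tree: Char. 1: 1; Char. 2: 1; Char. 3: 1.
Total = 3.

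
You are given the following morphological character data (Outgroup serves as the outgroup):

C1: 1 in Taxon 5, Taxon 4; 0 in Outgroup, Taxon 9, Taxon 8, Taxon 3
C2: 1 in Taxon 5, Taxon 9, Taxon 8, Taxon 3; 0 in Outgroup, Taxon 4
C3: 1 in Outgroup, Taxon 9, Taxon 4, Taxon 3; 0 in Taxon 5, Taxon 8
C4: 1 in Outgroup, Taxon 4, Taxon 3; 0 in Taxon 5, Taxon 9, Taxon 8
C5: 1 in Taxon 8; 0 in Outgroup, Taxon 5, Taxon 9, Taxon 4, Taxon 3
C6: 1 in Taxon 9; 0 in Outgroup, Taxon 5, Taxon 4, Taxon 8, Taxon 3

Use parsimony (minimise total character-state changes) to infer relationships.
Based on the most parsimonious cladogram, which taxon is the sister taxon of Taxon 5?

Taxon 8

Character polarity is set by the outgroup: the derived state is whichever differs from the outgroup's state, so for C3, C4 the derived state is '0', and for the remaining characters it is '1'.
C1 groups Taxon 4 and Taxon 5, which is incompatible with the clades supported by the remaining characters; treating it as convergent (homoplasy) costs fewer steps than any alternative tree.
C2 (derived state '1') is shared by Taxon 3, Taxon 5, Taxon 8, and Taxon 9 — a synapomorphy uniting that clade.
C3: derived state '0' in Taxon 5 and Taxon 8 only — synapomorphy for {Taxon 5, Taxon 8}.
C4: derived state '0' in Taxon 5, Taxon 8, and Taxon 9 only — synapomorphy for {Taxon 5, Taxon 8, Taxon 9}.
C5: derived state '1' in Taxon 8 only — an autapomorphy, so it tells us nothing about relationships among taxa.
C6: derived state '1' in Taxon 9 only — an autapomorphy, so it tells us nothing about relationships among taxa.
Most parsimonious ingroup topology: ((((Taxon 5,Taxon 8),Taxon 9),Taxon 3),Taxon 4).
Taxon 5 and Taxon 8 form a cherry on this tree, so they are sister taxa.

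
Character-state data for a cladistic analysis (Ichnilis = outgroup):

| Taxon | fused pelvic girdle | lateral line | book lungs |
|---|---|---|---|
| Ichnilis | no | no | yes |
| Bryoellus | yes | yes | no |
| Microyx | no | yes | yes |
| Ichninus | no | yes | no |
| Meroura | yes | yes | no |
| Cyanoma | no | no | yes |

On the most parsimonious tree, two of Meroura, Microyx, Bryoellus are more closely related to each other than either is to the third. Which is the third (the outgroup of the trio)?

Microyx

Character polarity is set by the outgroup: the derived state is whichever differs from the outgroup's state, so for book lungs the derived state is 'no', and for the remaining characters it is 'yes'.
fused pelvic girdle: derived state 'yes' in Bryoellus and Meroura only — synapomorphy for {Bryoellus, Meroura}.
lateral line (derived state 'yes') is shared by Bryoellus, Ichninus, Meroura, and Microyx — a synapomorphy uniting that clade.
Only Bryoellus, Ichninus, and Meroura show the derived state 'no' for book lungs, supporting them as a clade.
Most parsimonious ingroup topology: ((((Bryoellus,Meroura),Ichninus),Microyx),Cyanoma).
Meroura and Bryoellus share a more recent common ancestor with each other than either does with Microyx, so Microyx is the least closely related of the three.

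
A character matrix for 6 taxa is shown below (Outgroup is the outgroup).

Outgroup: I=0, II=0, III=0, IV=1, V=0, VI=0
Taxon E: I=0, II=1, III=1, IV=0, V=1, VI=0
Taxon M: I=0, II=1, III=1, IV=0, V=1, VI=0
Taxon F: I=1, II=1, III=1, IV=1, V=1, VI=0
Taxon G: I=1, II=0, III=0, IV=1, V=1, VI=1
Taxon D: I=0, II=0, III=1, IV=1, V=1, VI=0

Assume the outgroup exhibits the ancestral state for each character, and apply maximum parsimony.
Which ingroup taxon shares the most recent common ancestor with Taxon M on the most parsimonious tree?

Character polarity is set by the outgroup: the derived state is whichever differs from the outgroup's state, so for IV the derived state is '0', and for the remaining characters it is '1'.
I groups Taxon F and Taxon G, which is incompatible with the clades supported by the remaining characters; treating it as convergent (homoplasy) costs fewer steps than any alternative tree.
Only Taxon E, Taxon F, and Taxon M show the derived state '1' for II, supporting them as a clade.
III: derived state '1' in Taxon D, Taxon E, Taxon F, and Taxon M only — synapomorphy for {Taxon D, Taxon E, Taxon F, Taxon M}.
IV (derived state '0') is shared by Taxon E and Taxon M — a synapomorphy uniting that clade.
All ingroup taxa share the derived state '1' for V; it defines the ingroup but does not resolve relationships within it.
VI: derived state '1' in Taxon G only — an autapomorphy, so it tells us nothing about relationships among taxa.
Most parsimonious ingroup topology: ((((Taxon E,Taxon M),Taxon F),Taxon D),Taxon G).
Taxon M and Taxon E form a cherry on this tree, so they are sister taxa.

Taxon E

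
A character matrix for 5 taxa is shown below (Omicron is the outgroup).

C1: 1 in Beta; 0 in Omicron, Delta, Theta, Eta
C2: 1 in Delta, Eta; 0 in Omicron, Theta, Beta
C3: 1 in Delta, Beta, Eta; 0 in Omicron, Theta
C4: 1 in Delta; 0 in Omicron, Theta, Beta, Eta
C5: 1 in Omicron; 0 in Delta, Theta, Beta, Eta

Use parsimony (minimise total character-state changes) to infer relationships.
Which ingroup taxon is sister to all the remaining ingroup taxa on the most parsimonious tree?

Theta

Character polarity is set by the outgroup: the derived state is whichever differs from the outgroup's state, so for C5 the derived state is '0', and for the remaining characters it is '1'.
C1: derived state '1' in Beta only — an autapomorphy, so it tells us nothing about relationships among taxa.
C2 (derived state '1') is shared by Delta and Eta — a synapomorphy uniting that clade.
C3 (derived state '1') is shared by Beta, Delta, and Eta — a synapomorphy uniting that clade.
C4 (derived state '1') is unique to Delta (autapomorphy; uninformative for grouping).
All ingroup taxa share the derived state '0' for C5; it defines the ingroup but does not resolve relationships within it.
Most parsimonious ingroup topology: (((Delta,Eta),Beta),Theta).
Theta is sister to the clade containing all other ingroup taxa, so it is the earliest-diverging (most basal) ingroup lineage.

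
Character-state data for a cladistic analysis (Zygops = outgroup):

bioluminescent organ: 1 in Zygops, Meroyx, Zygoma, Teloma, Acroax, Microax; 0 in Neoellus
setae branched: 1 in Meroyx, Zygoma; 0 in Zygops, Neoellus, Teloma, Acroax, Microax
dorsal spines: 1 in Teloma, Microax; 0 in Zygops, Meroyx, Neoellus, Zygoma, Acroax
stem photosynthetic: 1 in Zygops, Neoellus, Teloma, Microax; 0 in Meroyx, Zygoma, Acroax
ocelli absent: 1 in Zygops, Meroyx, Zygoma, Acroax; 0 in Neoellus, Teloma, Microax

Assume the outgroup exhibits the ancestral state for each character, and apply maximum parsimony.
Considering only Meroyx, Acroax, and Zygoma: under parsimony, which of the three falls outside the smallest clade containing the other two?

Acroax

Character polarity is set by the outgroup: the derived state is whichever differs from the outgroup's state, so for bioluminescent organ, stem photosynthetic, ocelli absent the derived state is '0', and for the remaining characters it is '1'.
bioluminescent organ: derived state '0' in Neoellus only — an autapomorphy, so it tells us nothing about relationships among taxa.
setae branched: derived state '1' in Meroyx and Zygoma only — synapomorphy for {Meroyx, Zygoma}.
dorsal spines: derived state '1' in Microax and Teloma only — synapomorphy for {Microax, Teloma}.
Only Acroax, Meroyx, and Zygoma show the derived state '0' for stem photosynthetic, supporting them as a clade.
ocelli absent (derived state '0') is shared by Microax, Neoellus, and Teloma — a synapomorphy uniting that clade.
Most parsimonious ingroup topology: (((Meroyx,Zygoma),Acroax),(Neoellus,(Teloma,Microax))).
Meroyx and Zygoma share a more recent common ancestor with each other than either does with Acroax, so Acroax is the least closely related of the three.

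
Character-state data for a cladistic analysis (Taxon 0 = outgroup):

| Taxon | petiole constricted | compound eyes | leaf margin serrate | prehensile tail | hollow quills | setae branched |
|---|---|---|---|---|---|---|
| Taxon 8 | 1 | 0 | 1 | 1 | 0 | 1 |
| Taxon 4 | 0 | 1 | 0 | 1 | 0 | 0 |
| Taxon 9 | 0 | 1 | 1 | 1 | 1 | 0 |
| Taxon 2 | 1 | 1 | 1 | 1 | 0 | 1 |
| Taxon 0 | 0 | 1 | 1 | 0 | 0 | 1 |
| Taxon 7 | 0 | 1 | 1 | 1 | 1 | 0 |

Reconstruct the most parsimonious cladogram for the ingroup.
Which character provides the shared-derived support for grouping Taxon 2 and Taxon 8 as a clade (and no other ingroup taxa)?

petiole constricted

Character polarity is set by the outgroup: the derived state is whichever differs from the outgroup's state, so for compound eyes, leaf margin serrate, setae branched the derived state is '0', and for the remaining characters it is '1'.
petiole constricted (derived state '1') is shared by Taxon 2 and Taxon 8 — a synapomorphy uniting that clade.
compound eyes (derived state '0') is unique to Taxon 8 (autapomorphy; uninformative for grouping).
leaf margin serrate (derived state '0') is unique to Taxon 4 (autapomorphy; uninformative for grouping).
All ingroup taxa share the derived state '1' for prehensile tail; it defines the ingroup but does not resolve relationships within it.
hollow quills (derived state '1') is shared by Taxon 7 and Taxon 9 — a synapomorphy uniting that clade.
Only Taxon 4, Taxon 7, and Taxon 9 show the derived state '0' for setae branched, supporting them as a clade.
Most parsimonious ingroup topology: (((Taxon 7,Taxon 9),Taxon 4),(Taxon 8,Taxon 2)).
The clade {Taxon 2, Taxon 8} is supported by petiole constricted: its derived state '1' occurs in exactly those taxa and in no other taxon (including the outgroup).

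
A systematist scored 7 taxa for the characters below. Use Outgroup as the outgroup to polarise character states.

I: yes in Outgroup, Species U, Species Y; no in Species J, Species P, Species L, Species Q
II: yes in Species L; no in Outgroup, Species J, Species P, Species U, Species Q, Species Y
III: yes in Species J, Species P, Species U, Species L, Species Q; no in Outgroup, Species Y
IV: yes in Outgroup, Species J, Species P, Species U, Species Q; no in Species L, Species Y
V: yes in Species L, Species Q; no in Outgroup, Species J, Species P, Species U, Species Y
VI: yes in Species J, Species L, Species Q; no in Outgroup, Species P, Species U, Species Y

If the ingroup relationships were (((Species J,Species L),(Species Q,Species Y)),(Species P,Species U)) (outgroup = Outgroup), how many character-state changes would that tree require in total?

12

Map each character onto (((Species J,Species L),(Species Q,Species Y)),(Species P,Species U)) (rooted by Outgroup) and count the minimum state changes it requires (Fitch parsimony):
I: 3; II: 1; III: 2; IV: 2; V: 2; VI: 2.
Total tree length = 12.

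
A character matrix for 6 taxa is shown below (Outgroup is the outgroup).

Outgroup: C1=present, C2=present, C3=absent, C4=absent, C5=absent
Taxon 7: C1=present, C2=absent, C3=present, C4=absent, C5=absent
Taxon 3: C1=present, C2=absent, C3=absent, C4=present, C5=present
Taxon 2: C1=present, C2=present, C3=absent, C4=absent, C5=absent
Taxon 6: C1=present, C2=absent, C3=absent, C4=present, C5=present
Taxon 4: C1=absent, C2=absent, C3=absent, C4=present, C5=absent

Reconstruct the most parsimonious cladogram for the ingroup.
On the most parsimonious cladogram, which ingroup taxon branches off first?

Taxon 2

Character polarity is set by the outgroup: the derived state is whichever differs from the outgroup's state, so for C1, C2 the derived state is 'absent', and for the remaining characters it is 'present'.
C1: derived state 'absent' in Taxon 4 only — an autapomorphy, so it tells us nothing about relationships among taxa.
C2: derived state 'absent' in Taxon 3, Taxon 4, Taxon 6, and Taxon 7 only — synapomorphy for {Taxon 3, Taxon 4, Taxon 6, Taxon 7}.
C3: derived state 'present' in Taxon 7 only — an autapomorphy, so it tells us nothing about relationships among taxa.
Only Taxon 3, Taxon 4, and Taxon 6 show the derived state 'present' for C4, supporting them as a clade.
Only Taxon 3 and Taxon 6 show the derived state 'present' for C5, supporting them as a clade.
Most parsimonious ingroup topology: ((Taxon 7,((Taxon 3,Taxon 6),Taxon 4)),Taxon 2).
Taxon 2 is sister to the clade containing all other ingroup taxa, so it is the earliest-diverging (most basal) ingroup lineage.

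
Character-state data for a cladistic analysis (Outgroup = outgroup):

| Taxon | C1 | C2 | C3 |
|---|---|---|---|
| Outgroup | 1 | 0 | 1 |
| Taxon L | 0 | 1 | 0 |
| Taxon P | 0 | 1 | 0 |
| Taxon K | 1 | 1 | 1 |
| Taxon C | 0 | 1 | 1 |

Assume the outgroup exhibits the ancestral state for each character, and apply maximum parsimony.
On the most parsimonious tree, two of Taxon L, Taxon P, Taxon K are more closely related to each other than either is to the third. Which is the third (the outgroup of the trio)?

Taxon K

Character polarity is set by the outgroup: the derived state is whichever differs from the outgroup's state, so for C1, C3 the derived state is '0', and for the remaining characters it is '1'.
Only Taxon C, Taxon L, and Taxon P show the derived state '0' for C1, supporting them as a clade.
All ingroup taxa share the derived state '1' for C2; it defines the ingroup but does not resolve relationships within it.
Only Taxon L and Taxon P show the derived state '0' for C3, supporting them as a clade.
Most parsimonious ingroup topology: (((Taxon L,Taxon P),Taxon C),Taxon K).
Taxon P and Taxon L share a more recent common ancestor with each other than either does with Taxon K, so Taxon K is the least closely related of the three.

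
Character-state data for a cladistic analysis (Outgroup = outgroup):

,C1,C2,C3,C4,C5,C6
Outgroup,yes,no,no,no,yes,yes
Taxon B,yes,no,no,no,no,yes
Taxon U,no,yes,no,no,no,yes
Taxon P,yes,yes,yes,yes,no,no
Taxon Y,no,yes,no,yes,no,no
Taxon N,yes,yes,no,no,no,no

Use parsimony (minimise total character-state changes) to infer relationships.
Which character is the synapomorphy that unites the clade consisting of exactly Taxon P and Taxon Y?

C4

Character polarity is set by the outgroup: the derived state is whichever differs from the outgroup's state, so for C1, C5, C6 the derived state is 'no', and for the remaining characters it is 'yes'.
C1 groups Taxon U and Taxon Y, which is incompatible with the clades supported by the remaining characters; treating it as convergent (homoplasy) costs fewer steps than any alternative tree.
C2: derived state 'yes' in Taxon N, Taxon P, Taxon U, and Taxon Y only — synapomorphy for {Taxon N, Taxon P, Taxon U, Taxon Y}.
C3: derived state 'yes' in Taxon P only — an autapomorphy, so it tells us nothing about relationships among taxa.
C4 (derived state 'yes') is shared by Taxon P and Taxon Y — a synapomorphy uniting that clade.
C5 (derived state 'no') is shared by all ingroup taxa — unites the whole ingroup.
C6: derived state 'no' in Taxon N, Taxon P, and Taxon Y only — synapomorphy for {Taxon N, Taxon P, Taxon Y}.
Most parsimonious ingroup topology: (Taxon B,(Taxon U,((Taxon P,Taxon Y),Taxon N))).
The clade {Taxon P, Taxon Y} is supported by C4: its derived state 'yes' occurs in exactly those taxa and in no other taxon (including the outgroup).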